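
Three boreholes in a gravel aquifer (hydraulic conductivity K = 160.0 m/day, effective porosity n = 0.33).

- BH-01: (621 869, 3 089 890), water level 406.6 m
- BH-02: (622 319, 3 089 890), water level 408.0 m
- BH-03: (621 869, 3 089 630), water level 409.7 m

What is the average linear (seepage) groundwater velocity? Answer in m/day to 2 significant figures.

6.0 m/day

∂h/∂x = (408.0 − 406.6) / (622319 − 621869) = +0.003111
∂h/∂y = (409.7 − 406.6) / (3089630 − 3089890) = -0.01192
|∇h| = √(0.003111² + -0.01192²) = 0.01232
Seepage velocity v = K·i/n = 160.0 × 0.01232 / 0.33 = 5.973 m/day.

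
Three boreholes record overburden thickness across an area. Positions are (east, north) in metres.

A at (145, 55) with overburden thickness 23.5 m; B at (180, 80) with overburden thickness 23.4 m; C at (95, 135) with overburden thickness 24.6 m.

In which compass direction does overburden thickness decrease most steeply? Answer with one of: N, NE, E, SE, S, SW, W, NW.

Three-point gradient (reference A): Δ to B = (35, 25, -0.1), Δ to C = (-50, 80, +1.1).
∂d/∂x = -0.008765, ∂d/∂y = +0.008272 (det = 4050).
Steepest decrease is along −∇f = (+0.008765 E, -0.008272 N) → southeast.

SE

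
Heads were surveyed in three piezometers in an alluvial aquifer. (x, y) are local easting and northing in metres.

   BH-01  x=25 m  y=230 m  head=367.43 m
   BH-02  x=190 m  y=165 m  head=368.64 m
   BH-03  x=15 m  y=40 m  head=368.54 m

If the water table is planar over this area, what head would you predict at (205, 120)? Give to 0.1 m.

369.0 m

Differences from BH-01: to BH-02 (Δx, Δy, Δh) = (165, -65, +1.21); to BH-03 = (-10, -190, +1.11).
Determinant of the coordinate differences = 165·(-190) − (-10)·(-65) = -32000.
∂h/∂x = [(+1.21)·(-190) − (+1.11)·(-65)] / -32000 = +0.004930
∂h/∂y = [165·(+1.11) − (-10)·(+1.21)] / -32000 = -0.006102
h(205, 120) = 367.43 + (+0.004930)·(180) + (-0.006102)·(-110) = 367.43 +0.887 +0.671 = 368.989 m.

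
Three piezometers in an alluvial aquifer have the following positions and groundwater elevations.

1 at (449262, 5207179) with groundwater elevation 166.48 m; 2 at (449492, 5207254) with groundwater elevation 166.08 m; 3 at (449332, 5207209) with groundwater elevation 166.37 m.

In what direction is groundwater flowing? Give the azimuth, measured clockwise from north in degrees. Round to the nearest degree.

126°

Taking 1 as reference: 2−1 = (230, 75, -0.40); 3−1 = (70, 30, -0.11).
Solve a·Δx + b·Δy = Δh: det = 230·30 − 70·75 = 1650.
∂h/∂x = [(-0.40)·30 − (-0.11)·75] / 1650 = -0.002273
∂h/∂y = [230·(-0.11) − 70·(-0.40)] / 1650 = +0.001636
Flow direction (−∇h) has components (+0.002273 E, -0.001636 N).
Azimuth = atan2(E, N) = atan2(+0.002273, -0.001636) = 125.8° ≈ 126°.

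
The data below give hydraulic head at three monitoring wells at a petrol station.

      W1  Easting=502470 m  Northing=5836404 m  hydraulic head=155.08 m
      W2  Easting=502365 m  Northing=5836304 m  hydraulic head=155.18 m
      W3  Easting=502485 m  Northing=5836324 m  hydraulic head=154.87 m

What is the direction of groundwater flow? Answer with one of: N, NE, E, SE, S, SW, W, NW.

With h = a·x + b·y + c and W1 as origin, the differences give:
  (-105)·a + (-100)·b = +0.10
  15·a + (-80)·b = -0.21
Eliminate b (×(-80) and ×(-100), subtract): 9900·a = -29.000 → a = ∂h/∂x = -0.002929
Back-substitute: b = ∂h/∂y = +0.002076.
Flow = −∇h = (+0.002929 east, -0.002076 north), which points southeast.

SE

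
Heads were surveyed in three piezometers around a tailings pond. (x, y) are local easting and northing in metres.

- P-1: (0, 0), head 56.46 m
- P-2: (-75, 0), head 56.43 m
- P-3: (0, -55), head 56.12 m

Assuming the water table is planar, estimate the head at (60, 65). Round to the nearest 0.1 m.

56.9 m

∂h/∂x = (56.43 − 56.46) / (-75 − 0) = +0.0004000
∂h/∂y = (56.12 − 56.46) / (-55 − 0) = +0.006182
h(60, 65) = 56.46 + (+0.0004000)·(60) + (+0.006182)·(65) = 56.46 +0.024 +0.402 = 56.886 m.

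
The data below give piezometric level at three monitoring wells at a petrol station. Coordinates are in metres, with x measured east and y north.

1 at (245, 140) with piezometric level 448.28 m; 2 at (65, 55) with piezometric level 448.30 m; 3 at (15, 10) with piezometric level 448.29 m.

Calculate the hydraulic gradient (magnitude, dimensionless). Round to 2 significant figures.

Differences from 1: to 2 (Δx, Δy, Δh) = (-180, -85, +0.02); to 3 = (-230, -130, +0.01).
Determinant of the coordinate differences = (-180)·(-130) − (-230)·(-85) = 3850.
∂h/∂x = [(+0.02)·(-130) − (+0.01)·(-85)] / 3850 = -0.0004545
∂h/∂y = [(-180)·(+0.01) − (-230)·(+0.02)] / 3850 = +0.0007273
|∇h| = √(-0.0004545² + 0.0007273²) = 0.0008576

0.00086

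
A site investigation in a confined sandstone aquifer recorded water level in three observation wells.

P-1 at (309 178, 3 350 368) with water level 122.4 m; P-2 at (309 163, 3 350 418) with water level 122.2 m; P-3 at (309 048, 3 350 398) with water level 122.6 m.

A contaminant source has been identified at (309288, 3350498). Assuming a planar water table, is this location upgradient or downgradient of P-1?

With h = a·x + b·y + c and P-1 as origin, the differences give:
  (-15)·a + 50·b = -0.2
  (-130)·a + 30·b = +0.2
Eliminate b (×30 and ×50, subtract): 6050·a = -16.00 → a = ∂h/∂x = -0.002645
Back-substitute: b = ∂h/∂y = -0.004793.
Head at (309288, 3350498) = 122.4 + (-0.002645)·(110) + (-0.004793)·(130) = 121.49 m.
That is lower than the 122.4 m at P-1, so the point is downgradient.

downgradient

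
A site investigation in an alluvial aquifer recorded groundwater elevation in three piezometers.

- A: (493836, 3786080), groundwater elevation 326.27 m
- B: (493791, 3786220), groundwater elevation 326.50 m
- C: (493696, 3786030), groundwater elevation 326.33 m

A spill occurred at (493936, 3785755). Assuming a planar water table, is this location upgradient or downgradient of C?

Three-point gradient (reference A): Δ to B = (-45, 140, +0.23), Δ to C = (-140, -50, +0.06).
∂h/∂x = -0.0009108, ∂h/∂y = +0.001350 (det = 21850).
Head at (493936, 3785755) = 326.27 + (-0.0009108)·(100) + (+0.001350)·(-325) = 325.74 m.
That is lower than the 326.33 m at C, so the point is downgradient.

downgradient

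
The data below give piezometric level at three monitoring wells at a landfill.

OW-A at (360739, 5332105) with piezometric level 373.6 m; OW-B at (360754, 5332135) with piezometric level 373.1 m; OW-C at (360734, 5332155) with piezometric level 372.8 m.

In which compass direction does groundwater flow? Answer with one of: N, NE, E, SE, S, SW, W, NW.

N

Taking OW-A as reference: OW-B−OW-A = (15, 30, -0.5); OW-C−OW-A = (-5, 50, -0.8).
Solve a·Δx + b·Δy = Δh: det = 15·50 − (-5)·30 = 900.
∂h/∂x = [(-0.5)·50 − (-0.8)·30] / 900 = -0.001111
∂h/∂y = [15·(-0.8) − (-5)·(-0.5)] / 900 = -0.01611
Flow = −∇h = (+0.001111 east, +0.01611 north), which points north.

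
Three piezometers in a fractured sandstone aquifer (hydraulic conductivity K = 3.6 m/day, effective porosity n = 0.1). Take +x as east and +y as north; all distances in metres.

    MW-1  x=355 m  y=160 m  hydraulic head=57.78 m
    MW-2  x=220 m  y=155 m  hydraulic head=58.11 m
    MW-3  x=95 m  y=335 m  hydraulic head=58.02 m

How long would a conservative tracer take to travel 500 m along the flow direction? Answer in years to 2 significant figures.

With h = a·x + b·y + c and MW-1 as origin, the differences give:
  (-135)·a + (-5)·b = +0.33
  (-260)·a + 175·b = +0.24
Eliminate b (×175 and ×(-5), subtract): -24925·a = 58.950 → a = ∂h/∂x = -0.002365
Back-substitute: b = ∂h/∂y = -0.002142.
|∇h| = √(-0.002365² + -0.002142²) = 0.003191
Seepage velocity v = K·i/n = 3.6 × 0.003191 / 0.1 = 0.1149 m/day.
t = 500 / 0.1149 = 4352 days = 11.9 years.

12 years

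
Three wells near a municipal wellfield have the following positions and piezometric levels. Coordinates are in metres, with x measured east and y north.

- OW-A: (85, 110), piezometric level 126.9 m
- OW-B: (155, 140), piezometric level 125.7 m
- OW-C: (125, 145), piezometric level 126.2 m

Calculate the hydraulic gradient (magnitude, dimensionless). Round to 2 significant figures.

Differences from OW-A: to OW-B (Δx, Δy, Δh) = (70, 30, -1.2); to OW-C = (40, 35, -0.7).
Solve a·Δx + b·Δy = Δh: det = 70·35 − 40·30 = 1250.
∂h/∂x = [(-1.2)·35 − (-0.7)·30] / 1250 = -0.01680
∂h/∂y = [70·(-0.7) − 40·(-1.2)] / 1250 = -0.0008000
|∇h| = √(-0.01680² + -0.0008000²) = 0.01682

0.017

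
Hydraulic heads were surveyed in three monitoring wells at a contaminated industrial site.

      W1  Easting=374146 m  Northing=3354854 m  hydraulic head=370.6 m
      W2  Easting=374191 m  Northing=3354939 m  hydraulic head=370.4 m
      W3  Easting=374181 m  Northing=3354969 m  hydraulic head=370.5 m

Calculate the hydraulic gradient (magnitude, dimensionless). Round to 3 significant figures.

0.00669

Three-point gradient (reference W1): Δ to W2 = (45, 85, -0.2), Δ to W3 = (35, 115, -0.1).
∂h/∂x = -0.006591, ∂h/∂y = +0.001136 (det = 2200).
|∇h| = √(-0.006591² + 0.001136²) = 0.006688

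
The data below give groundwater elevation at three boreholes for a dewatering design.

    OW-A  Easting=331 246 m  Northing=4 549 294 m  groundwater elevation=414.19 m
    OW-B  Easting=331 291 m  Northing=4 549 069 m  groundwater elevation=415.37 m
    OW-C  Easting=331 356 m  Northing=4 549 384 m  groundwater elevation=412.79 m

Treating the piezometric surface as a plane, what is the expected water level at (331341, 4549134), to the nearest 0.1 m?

With h = a·x + b·y + c and OW-A as origin, the differences give:
  45·a + (-225)·b = +1.18
  110·a + 90·b = -1.40
Eliminate b (×90 and ×(-225), subtract): 28800·a = -208.800 → a = ∂h/∂x = -0.007250
Back-substitute: b = ∂h/∂y = -0.006694.
h(331341, 4549134) = 414.19 + (-0.007250)·(95) + (-0.006694)·(-160) = 414.19 -0.689 +1.071 = 414.572 m.

414.6 m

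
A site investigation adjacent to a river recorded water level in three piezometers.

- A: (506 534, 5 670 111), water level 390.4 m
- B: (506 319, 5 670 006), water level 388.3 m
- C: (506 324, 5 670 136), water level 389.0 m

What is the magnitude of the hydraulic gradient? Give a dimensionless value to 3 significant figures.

Differences from A: to B (Δx, Δy, Δh) = (-215, -105, -2.1); to C = (-210, 25, -1.4).
Solve a·Δx + b·Δy = Δh: det = (-215)·25 − (-210)·(-105) = -27425.
∂h/∂x = [(-2.1)·25 − (-1.4)·(-105)] / -27425 = +0.007274
∂h/∂y = [(-215)·(-1.4) − (-210)·(-2.1)] / -27425 = +0.005105
|∇h| = √(0.007274² + 0.005105²) = 0.008887

0.00889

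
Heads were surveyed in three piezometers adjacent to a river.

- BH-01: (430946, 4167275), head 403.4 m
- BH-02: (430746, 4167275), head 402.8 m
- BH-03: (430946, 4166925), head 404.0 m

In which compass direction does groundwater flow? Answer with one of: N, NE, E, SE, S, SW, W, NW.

∂h/∂x = (402.8 − 403.4) / (430746 − 430946) = +0.003000
∂h/∂y = (404.0 − 403.4) / (4166925 − 4167275) = -0.001714
Flow = −∇h = (-0.003000 east, +0.001714 north), which points northwest.

NW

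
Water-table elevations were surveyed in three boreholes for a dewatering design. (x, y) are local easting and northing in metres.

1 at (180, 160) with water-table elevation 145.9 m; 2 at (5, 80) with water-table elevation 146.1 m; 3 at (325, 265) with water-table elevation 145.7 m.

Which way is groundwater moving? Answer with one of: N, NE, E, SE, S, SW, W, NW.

Differences from 1: to 2 (Δx, Δy, Δh) = (-175, -80, +0.2); to 3 = (145, 105, -0.2).
Solve a·Δx + b·Δy = Δh: det = (-175)·105 − 145·(-80) = -6775.
∂h/∂x = [(+0.2)·105 − (-0.2)·(-80)] / -6775 = -0.0007380
∂h/∂y = [(-175)·(-0.2) − 145·(+0.2)] / -6775 = -0.0008856
Flow = −∇h = (+0.0007380 east, +0.0008856 north), which points northeast.

NE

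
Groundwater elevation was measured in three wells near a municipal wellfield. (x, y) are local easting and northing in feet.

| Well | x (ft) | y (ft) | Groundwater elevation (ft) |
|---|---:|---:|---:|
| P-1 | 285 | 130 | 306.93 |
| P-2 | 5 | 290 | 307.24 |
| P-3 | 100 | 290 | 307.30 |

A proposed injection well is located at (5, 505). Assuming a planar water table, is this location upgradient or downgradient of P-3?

Differences from P-1: to P-2 (Δx, Δy, Δh) = (-280, 160, +0.31); to P-3 = (-185, 160, +0.37).
Solve a·Δx + b·Δy = Δh: det = (-280)·160 − (-185)·160 = -15200.
∂h/∂x = [(+0.31)·160 − (+0.37)·160] / -15200 = +0.0006316
∂h/∂y = [(-280)·(+0.37) − (-185)·(+0.31)] / -15200 = +0.003043
Head at (5, 505) = 306.93 + (+0.0006316)·(-280) + (+0.003043)·(375) = 307.89 ft.
That is higher than the 307.30 ft at P-3, so the point is upgradient.

upgradient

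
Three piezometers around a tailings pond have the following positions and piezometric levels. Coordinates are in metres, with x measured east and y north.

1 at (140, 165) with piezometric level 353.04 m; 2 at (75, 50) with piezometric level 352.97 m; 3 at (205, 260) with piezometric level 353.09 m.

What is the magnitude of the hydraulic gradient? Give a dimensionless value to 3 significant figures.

0.00122

Differences from 1: to 2 (Δx, Δy, Δh) = (-65, -115, -0.07); to 3 = (65, 95, +0.05).
Determinant of the coordinate differences = (-65)·95 − 65·(-115) = 1300.
∂h/∂x = [(-0.07)·95 − (+0.05)·(-115)] / 1300 = -0.0006923
∂h/∂y = [(-65)·(+0.05) − 65·(-0.07)] / 1300 = +0.001000
|∇h| = √(-0.0006923² + 0.001000²) = 0.001216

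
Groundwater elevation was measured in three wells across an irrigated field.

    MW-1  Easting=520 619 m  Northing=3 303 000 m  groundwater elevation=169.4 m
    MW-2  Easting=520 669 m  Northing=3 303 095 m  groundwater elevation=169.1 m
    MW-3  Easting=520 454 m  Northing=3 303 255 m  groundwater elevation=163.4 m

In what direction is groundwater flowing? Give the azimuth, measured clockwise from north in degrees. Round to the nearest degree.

305°

Three-point gradient (reference MW-1): Δ to MW-2 = (50, 95, -0.3), Δ to MW-3 = (-165, 255, -6.0).
∂h/∂x = +0.01736, ∂h/∂y = -0.01230 (det = 28425).
Flow direction (−∇h) has components (-0.01736 E, +0.01230 N).
Azimuth = atan2(E, N) = atan2(-0.01736, +0.01230) = 305.3° ≈ 305°.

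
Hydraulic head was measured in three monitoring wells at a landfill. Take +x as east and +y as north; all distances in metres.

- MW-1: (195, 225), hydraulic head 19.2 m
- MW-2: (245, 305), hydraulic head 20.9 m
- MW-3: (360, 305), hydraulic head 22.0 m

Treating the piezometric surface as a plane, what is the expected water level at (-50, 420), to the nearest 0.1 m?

Taking MW-1 as reference: MW-2−MW-1 = (50, 80, +1.7); MW-3−MW-1 = (165, 80, +2.8).
Determinant of the coordinate differences = 50·80 − 165·80 = -9200.
∂h/∂x = [(+1.7)·80 − (+2.8)·80] / -9200 = +0.009565
∂h/∂y = [50·(+2.8) − 165·(+1.7)] / -9200 = +0.01527
h(-50, 420) = 19.2 + (+0.009565)·(-245) + (+0.01527)·(195) = 19.2 -2.343 +2.978 = 19.835 m.

19.8 m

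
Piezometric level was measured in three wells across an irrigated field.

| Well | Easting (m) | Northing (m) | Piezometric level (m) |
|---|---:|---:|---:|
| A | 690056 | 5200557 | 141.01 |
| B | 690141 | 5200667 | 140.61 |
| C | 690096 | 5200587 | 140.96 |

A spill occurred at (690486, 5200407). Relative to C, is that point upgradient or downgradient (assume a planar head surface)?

upgradient

Differences from A: to B (Δx, Δy, Δh) = (85, 110, -0.40); to C = (40, 30, -0.05).
Solve a·Δx + b·Δy = Δh: det = 85·30 − 40·110 = -1850.
∂h/∂x = [(-0.40)·30 − (-0.05)·110] / -1850 = +0.003514
∂h/∂y = [85·(-0.05) − 40·(-0.40)] / -1850 = -0.006351
Head at (690486, 5200407) = 141.01 + (+0.003514)·(430) + (-0.006351)·(-150) = 143.47 m.
That is higher than the 140.96 m at C, so the point is upgradient.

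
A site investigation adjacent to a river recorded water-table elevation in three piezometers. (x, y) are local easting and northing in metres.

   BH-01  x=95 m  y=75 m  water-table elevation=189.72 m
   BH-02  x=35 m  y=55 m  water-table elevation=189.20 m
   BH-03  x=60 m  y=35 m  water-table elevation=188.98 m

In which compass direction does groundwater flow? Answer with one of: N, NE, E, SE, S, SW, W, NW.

S

Differences from BH-01: to BH-02 (Δx, Δy, Δh) = (-60, -20, -0.52); to BH-03 = (-35, -40, -0.74).
Solve a·Δx + b·Δy = Δh: det = (-60)·(-40) − (-35)·(-20) = 1700.
∂h/∂x = [(-0.52)·(-40) − (-0.74)·(-20)] / 1700 = +0.003529
∂h/∂y = [(-60)·(-0.74) − (-35)·(-0.52)] / 1700 = +0.01541
Flow = −∇h = (-0.003529 east, -0.01541 north), which points south.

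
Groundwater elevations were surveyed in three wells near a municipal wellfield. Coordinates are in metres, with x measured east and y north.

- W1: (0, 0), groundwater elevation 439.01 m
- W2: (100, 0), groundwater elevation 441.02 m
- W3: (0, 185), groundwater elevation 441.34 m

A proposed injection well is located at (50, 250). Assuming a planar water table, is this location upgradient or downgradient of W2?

upgradient

∂h/∂x = (441.02 − 439.01) / (100 − 0) = +0.02010
∂h/∂y = (441.34 − 439.01) / (185 − 0) = +0.01259
Head at (50, 250) = 439.01 + (+0.02010)·(50) + (+0.01259)·(250) = 443.16 m.
That is higher than the 441.02 m at W2, so the point is upgradient.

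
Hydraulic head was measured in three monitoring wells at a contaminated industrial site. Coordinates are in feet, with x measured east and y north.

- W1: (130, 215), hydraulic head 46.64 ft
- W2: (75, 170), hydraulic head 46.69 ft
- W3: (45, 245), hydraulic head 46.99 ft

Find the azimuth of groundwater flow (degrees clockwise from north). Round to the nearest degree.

With h = a·x + b·y + c and W1 as origin, the differences give:
  (-55)·a + (-45)·b = +0.05
  (-85)·a + 30·b = +0.35
Eliminate b (×30 and ×(-45), subtract): -5475·a = 17.250 → a = ∂h/∂x = -0.003151
Back-substitute: b = ∂h/∂y = +0.002740.
Flow direction (−∇h) has components (+0.003151 E, -0.002740 N).
Azimuth = atan2(E, N) = atan2(+0.003151, -0.002740) = 131.0° ≈ 131°.

131°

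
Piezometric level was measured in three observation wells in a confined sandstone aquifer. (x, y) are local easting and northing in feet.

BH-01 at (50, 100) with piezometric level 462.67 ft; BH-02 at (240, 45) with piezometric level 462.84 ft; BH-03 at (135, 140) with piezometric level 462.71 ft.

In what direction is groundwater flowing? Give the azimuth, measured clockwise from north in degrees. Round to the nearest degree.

307°

Taking BH-01 as reference: BH-02−BH-01 = (190, -55, +0.17); BH-03−BH-01 = (85, 40, +0.04).
Solve a·Δx + b·Δy = Δh: det = 190·40 − 85·(-55) = 12275.
∂h/∂x = [(+0.17)·40 − (+0.04)·(-55)] / 12275 = +0.0007332
∂h/∂y = [190·(+0.04) − 85·(+0.17)] / 12275 = -0.0005580
Flow direction (−∇h) has components (-0.0007332 E, +0.0005580 N).
Azimuth = atan2(E, N) = atan2(-0.0007332, +0.0005580) = 307.3° ≈ 307°.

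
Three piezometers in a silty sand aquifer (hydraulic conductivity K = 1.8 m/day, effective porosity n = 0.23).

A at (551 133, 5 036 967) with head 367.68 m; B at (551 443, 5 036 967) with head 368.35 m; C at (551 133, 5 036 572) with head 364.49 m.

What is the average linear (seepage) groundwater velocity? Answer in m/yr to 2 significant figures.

∂h/∂x = (368.35 − 367.68) / (551443 − 551133) = +0.002161
∂h/∂y = (364.49 − 367.68) / (5036572 − 5036967) = +0.008076
|∇h| = √(0.002161² + 0.008076²) = 0.00836
Seepage velocity v = K·i/n = 1.8 × 0.00836 / 0.23 = 0.06543 m/day = 23.9 m/yr.

24 m/yr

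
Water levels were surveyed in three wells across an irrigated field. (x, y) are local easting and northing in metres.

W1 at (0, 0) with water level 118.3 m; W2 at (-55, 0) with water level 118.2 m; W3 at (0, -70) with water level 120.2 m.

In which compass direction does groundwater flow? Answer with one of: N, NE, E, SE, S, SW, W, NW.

N

∂h/∂x = (118.2 − 118.3) / (-55 − 0) = +0.001818
∂h/∂y = (120.2 − 118.3) / (-70 − 0) = -0.02714
Flow = −∇h = (-0.001818 east, +0.02714 north), which points north.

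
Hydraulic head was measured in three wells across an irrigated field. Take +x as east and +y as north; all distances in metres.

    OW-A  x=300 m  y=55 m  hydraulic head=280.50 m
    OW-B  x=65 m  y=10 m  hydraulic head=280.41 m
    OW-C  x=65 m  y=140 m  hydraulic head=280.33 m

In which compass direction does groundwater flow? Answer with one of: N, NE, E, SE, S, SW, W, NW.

NW

Taking OW-A as reference: OW-B−OW-A = (-235, -45, -0.09); OW-C−OW-A = (-235, 85, -0.17).
Determinant of the coordinate differences = (-235)·85 − (-235)·(-45) = -30550.
∂h/∂x = [(-0.09)·85 − (-0.17)·(-45)] / -30550 = +0.0005008
∂h/∂y = [(-235)·(-0.17) − (-235)·(-0.09)] / -30550 = -0.0006154
Flow = −∇h = (-0.0005008 east, +0.0006154 north), which points northwest.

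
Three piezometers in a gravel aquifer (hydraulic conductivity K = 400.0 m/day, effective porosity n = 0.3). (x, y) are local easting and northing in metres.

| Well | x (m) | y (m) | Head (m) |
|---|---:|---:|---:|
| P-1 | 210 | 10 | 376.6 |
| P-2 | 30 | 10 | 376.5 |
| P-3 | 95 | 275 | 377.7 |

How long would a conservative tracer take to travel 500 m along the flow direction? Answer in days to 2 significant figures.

85 days

With h = a·x + b·y + c and P-1 as origin, the differences give:
  (-180)·a + 0·b = -0.1
  (-115)·a + 265·b = +1.1
Eliminate b (×265 and ×0, subtract): -47700·a = -26.50 → a = ∂h/∂x = +0.0005556
Back-substitute: b = ∂h/∂y = +0.004392.
|∇h| = √(0.0005556² + 0.004392²) = 0.004427
Seepage velocity v = K·i/n = 400.0 × 0.004427 / 0.3 = 5.903 m/day.
t = 500 / 5.903 = 84.7 days.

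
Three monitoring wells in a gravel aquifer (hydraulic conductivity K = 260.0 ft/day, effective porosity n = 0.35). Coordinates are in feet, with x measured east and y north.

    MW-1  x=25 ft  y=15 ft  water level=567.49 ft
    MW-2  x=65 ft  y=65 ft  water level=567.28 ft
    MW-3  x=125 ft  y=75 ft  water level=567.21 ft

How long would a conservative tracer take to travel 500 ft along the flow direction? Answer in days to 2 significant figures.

Taking MW-1 as reference: MW-2−MW-1 = (40, 50, -0.21); MW-3−MW-1 = (100, 60, -0.28).
Solve a·Δx + b·Δy = Δh: det = 40·60 − 100·50 = -2600.
∂h/∂x = [(-0.21)·60 − (-0.28)·50] / -2600 = -0.0005385
∂h/∂y = [40·(-0.28) − 100·(-0.21)] / -2600 = -0.003769
|∇h| = √(-0.0005385² + -0.003769²) = 0.003807
Seepage velocity v = K·i/n = 260.0 × 0.003807 / 0.35 = 2.828 ft/day.
t = 500 / 2.828 = 176.8 days.

180 days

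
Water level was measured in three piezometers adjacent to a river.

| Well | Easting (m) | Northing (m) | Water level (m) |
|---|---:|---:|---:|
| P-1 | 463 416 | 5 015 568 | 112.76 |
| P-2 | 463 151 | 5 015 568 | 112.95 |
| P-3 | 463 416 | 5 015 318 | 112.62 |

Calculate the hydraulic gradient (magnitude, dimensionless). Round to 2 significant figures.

∂h/∂x = (112.95 − 112.76) / (463151 − 463416) = -0.0007170
∂h/∂y = (112.62 − 112.76) / (5015318 − 5015568) = +0.0005600
|∇h| = √(-0.0007170² + 0.0005600²) = 0.0009098

0.00091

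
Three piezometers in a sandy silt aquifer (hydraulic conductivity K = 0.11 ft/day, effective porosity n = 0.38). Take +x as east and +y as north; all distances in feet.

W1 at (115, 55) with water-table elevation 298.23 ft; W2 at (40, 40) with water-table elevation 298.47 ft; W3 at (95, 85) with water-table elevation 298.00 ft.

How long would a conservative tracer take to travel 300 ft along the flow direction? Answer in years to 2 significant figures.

Differences from W1: to W2 (Δx, Δy, Δh) = (-75, -15, +0.24); to W3 = (-20, 30, -0.23).
Determinant of the coordinate differences = (-75)·30 − (-20)·(-15) = -2550.
∂h/∂x = [(+0.24)·30 − (-0.23)·(-15)] / -2550 = -0.001471
∂h/∂y = [(-75)·(-0.23) − (-20)·(+0.24)] / -2550 = -0.008647
|∇h| = √(-0.001471² + -0.008647²) = 0.008771
Seepage velocity v = K·i/n = 0.11 × 0.008771 / 0.38 = 0.002539 ft/day.
t = 300 / 0.002539 = 1.182e+05 days = 324 years.

320 years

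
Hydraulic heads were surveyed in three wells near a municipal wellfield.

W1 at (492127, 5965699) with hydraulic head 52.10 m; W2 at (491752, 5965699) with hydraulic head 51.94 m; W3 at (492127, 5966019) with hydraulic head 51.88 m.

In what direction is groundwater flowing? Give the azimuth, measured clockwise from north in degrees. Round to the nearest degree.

∂h/∂x = (51.94 − 52.10) / (491752 − 492127) = +0.0004267
∂h/∂y = (51.88 − 52.10) / (5966019 − 5965699) = -0.0006875
Flow direction (−∇h) has components (-0.0004267 E, +0.0006875 N).
Azimuth = atan2(E, N) = atan2(-0.0004267, +0.0006875) = 328.2° ≈ 328°.

328°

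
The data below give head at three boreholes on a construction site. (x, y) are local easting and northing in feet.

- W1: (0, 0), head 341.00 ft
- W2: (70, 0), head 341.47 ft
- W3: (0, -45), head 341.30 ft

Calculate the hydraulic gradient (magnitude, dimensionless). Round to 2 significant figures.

∂h/∂x = (341.47 − 341.00) / (70 − 0) = +0.006714
∂h/∂y = (341.30 − 341.00) / (-45 − 0) = -0.006667
|∇h| = √(0.006714² + -0.006667²) = 0.009462

0.0095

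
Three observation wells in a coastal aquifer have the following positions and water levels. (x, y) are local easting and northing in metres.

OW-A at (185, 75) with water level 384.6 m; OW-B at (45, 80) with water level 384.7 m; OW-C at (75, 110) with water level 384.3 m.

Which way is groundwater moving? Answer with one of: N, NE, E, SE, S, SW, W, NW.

N

With h = a·x + b·y + c and OW-A as origin, the differences give:
  (-140)·a + 5·b = +0.1
  (-110)·a + 35·b = -0.3
Eliminate b (×35 and ×5, subtract): -4350·a = 5.00 → a = ∂h/∂x = -0.001149
Back-substitute: b = ∂h/∂y = -0.01218.
Flow = −∇h = (+0.001149 east, +0.01218 north), which points north.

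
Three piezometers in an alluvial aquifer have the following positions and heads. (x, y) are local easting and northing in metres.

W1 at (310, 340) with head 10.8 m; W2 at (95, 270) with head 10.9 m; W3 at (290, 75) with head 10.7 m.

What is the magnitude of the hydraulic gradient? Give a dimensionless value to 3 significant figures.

0.000736

Three-point gradient (reference W1): Δ to W2 = (-215, -70, +0.1), Δ to W3 = (-20, -265, -0.1).
∂h/∂x = -0.0006028, ∂h/∂y = +0.0004229 (det = 55575).
|∇h| = √(-0.0006028² + 0.0004229²) = 0.0007364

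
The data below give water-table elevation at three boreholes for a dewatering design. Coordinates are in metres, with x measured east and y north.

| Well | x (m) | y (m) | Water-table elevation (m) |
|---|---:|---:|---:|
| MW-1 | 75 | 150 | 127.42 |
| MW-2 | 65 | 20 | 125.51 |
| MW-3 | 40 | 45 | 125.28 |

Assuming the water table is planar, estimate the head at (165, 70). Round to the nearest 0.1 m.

128.4 m

With h = a·x + b·y + c and MW-1 as origin, the differences give:
  (-10)·a + (-130)·b = -1.91
  (-35)·a + (-105)·b = -2.14
Eliminate b (×(-105) and ×(-130), subtract): -3500·a = -77.650 → a = ∂h/∂x = +0.02219
Back-substitute: b = ∂h/∂y = +0.01299.
h(165, 70) = 127.42 + (+0.02219)·(90) + (+0.01299)·(-80) = 127.42 +1.997 -1.039 = 128.378 m.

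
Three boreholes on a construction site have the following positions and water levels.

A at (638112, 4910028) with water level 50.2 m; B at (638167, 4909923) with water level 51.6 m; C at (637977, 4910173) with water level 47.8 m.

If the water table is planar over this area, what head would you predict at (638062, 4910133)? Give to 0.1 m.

With h = a·x + b·y + c and A as origin, the differences give:
  55·a + (-105)·b = +1.4
  (-135)·a + 145·b = -2.4
Eliminate b (×145 and ×(-105), subtract): -6200·a = -49.00 → a = ∂h/∂x = +0.007903
Back-substitute: b = ∂h/∂y = -0.009194.
h(638062, 4910133) = 50.2 + (+0.007903)·(-50) + (-0.009194)·(105) = 50.2 -0.395 -0.965 = 48.840 m.

48.8 m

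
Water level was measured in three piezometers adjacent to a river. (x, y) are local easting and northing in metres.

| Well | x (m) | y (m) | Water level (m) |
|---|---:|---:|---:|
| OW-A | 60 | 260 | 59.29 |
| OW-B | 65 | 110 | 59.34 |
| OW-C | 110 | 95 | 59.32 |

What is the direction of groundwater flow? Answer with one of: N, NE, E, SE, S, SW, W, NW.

NE

Taking OW-A as reference: OW-B−OW-A = (5, -150, +0.05); OW-C−OW-A = (50, -165, +0.03).
Determinant of the coordinate differences = 5·(-165) − 50·(-150) = 6675.
∂h/∂x = [(+0.05)·(-165) − (+0.03)·(-150)] / 6675 = -0.0005618
∂h/∂y = [5·(+0.03) − 50·(+0.05)] / 6675 = -0.0003521
Flow = −∇h = (+0.0005618 east, +0.0003521 north), which points northeast.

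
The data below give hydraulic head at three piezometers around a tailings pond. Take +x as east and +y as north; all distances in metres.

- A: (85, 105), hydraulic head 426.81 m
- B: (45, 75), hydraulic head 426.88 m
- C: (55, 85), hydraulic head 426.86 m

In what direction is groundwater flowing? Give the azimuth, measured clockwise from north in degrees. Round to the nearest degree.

With h = a·x + b·y + c and A as origin, the differences give:
  (-40)·a + (-30)·b = +0.07
  (-30)·a + (-20)·b = +0.05
Eliminate b (×(-20) and ×(-30), subtract): -100·a = 0.100 → a = ∂h/∂x = -0.001000
Back-substitute: b = ∂h/∂y = -0.0010000.
Flow direction (−∇h) has components (+0.001000 E, +0.0010000 N).
Azimuth = atan2(E, N) = atan2(+0.001000, +0.0010000) = 45.0° ≈ 045°.

045°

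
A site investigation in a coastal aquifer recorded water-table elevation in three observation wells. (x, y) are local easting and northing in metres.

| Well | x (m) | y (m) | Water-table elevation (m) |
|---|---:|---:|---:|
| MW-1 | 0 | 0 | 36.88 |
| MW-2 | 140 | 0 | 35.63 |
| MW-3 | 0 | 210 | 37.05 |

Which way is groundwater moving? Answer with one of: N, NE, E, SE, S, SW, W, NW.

E

∂h/∂x = (35.63 − 36.88) / (140 − 0) = -0.008929
∂h/∂y = (37.05 − 36.88) / (210 − 0) = +0.0008095
Flow = −∇h = (+0.008929 east, -0.0008095 north), which points east.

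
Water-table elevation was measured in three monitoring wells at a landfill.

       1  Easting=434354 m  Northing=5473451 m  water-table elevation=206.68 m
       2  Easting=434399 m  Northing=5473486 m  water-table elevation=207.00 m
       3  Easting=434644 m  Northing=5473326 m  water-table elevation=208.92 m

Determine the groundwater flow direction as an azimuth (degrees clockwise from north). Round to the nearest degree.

274°

Differences from 1: to 2 (Δx, Δy, Δh) = (45, 35, +0.32); to 3 = (290, -125, +2.24).
Determinant of the coordinate differences = 45·(-125) − 290·35 = -15775.
∂h/∂x = [(+0.32)·(-125) − (+2.24)·35] / -15775 = +0.007506
∂h/∂y = [45·(+2.24) − 290·(+0.32)] / -15775 = -0.0005071
Flow direction (−∇h) has components (-0.007506 E, +0.0005071 N).
Azimuth = atan2(E, N) = atan2(-0.007506, +0.0005071) = 273.9° ≈ 274°.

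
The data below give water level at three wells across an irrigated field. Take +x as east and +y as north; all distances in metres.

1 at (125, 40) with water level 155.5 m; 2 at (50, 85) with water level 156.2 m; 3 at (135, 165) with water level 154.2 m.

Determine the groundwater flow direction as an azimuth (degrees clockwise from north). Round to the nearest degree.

058°

Taking 1 as reference: 2−1 = (-75, 45, +0.7); 3−1 = (10, 125, -1.3).
Determinant of the coordinate differences = (-75)·125 − 10·45 = -9825.
∂h/∂x = [(+0.7)·125 − (-1.3)·45] / -9825 = -0.01486
∂h/∂y = [(-75)·(-1.3) − 10·(+0.7)] / -9825 = -0.009211
Flow direction (−∇h) has components (+0.01486 E, +0.009211 N).
Azimuth = atan2(E, N) = atan2(+0.01486, +0.009211) = 58.2° ≈ 058°.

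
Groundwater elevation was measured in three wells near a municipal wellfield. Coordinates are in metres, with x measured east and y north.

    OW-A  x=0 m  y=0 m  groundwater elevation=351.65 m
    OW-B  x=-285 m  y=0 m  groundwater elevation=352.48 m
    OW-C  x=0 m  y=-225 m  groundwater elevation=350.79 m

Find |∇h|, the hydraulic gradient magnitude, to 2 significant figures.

0.0048

∂h/∂x = (352.48 − 351.65) / (-285 − 0) = -0.002912
∂h/∂y = (350.79 − 351.65) / (-225 − 0) = +0.003822
|∇h| = √(-0.002912² + 0.003822²) = 0.004805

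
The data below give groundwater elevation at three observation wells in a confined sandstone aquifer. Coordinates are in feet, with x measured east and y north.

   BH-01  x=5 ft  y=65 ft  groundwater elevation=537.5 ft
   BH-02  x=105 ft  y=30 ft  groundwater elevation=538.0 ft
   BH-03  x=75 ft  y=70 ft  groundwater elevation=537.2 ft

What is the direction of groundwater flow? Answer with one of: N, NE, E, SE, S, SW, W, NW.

Taking BH-01 as reference: BH-02−BH-01 = (100, -35, +0.5); BH-03−BH-01 = (70, 5, -0.3).
Determinant of the coordinate differences = 100·5 − 70·(-35) = 2950.
∂h/∂x = [(+0.5)·5 − (-0.3)·(-35)] / 2950 = -0.002712
∂h/∂y = [100·(-0.3) − 70·(+0.5)] / 2950 = -0.02203
Flow = −∇h = (+0.002712 east, +0.02203 north), which points north.

N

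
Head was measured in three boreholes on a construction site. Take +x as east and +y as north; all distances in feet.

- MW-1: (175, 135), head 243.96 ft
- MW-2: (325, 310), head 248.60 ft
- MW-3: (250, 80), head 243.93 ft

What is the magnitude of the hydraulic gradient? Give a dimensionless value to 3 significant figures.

0.0202

Three-point gradient (reference MW-1): Δ to MW-2 = (150, 175, +4.64), Δ to MW-3 = (75, -55, -0.03).
∂h/∂x = +0.01169, ∂h/∂y = +0.01649 (det = -21375).
|∇h| = √(0.01169² + 0.01649²) = 0.02021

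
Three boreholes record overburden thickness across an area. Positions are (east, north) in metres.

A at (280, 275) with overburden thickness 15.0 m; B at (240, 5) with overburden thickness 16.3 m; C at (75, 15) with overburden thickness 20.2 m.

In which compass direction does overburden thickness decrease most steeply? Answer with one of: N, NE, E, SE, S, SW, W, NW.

Three-point gradient (reference A): Δ to B = (-40, -270, +1.3), Δ to C = (-205, -260, +5.2).
∂d/∂x = -0.02372, ∂d/∂y = -0.001301 (det = -44950).
Steepest decrease is along −∇f = (+0.02372 E, +0.001301 N) → east.

E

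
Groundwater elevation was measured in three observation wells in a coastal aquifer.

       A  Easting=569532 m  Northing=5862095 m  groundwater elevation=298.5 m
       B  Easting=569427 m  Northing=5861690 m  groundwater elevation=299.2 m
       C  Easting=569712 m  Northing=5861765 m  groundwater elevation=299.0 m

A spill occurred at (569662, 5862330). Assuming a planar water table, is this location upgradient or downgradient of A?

downgradient

Taking A as reference: B−A = (-105, -405, +0.7); C−A = (180, -330, +0.5).
Solve a·Δx + b·Δy = Δh: det = (-105)·(-330) − 180·(-405) = 107550.
∂h/∂x = [(+0.7)·(-330) − (+0.5)·(-405)] / 107550 = -0.0002650
∂h/∂y = [(-105)·(+0.5) − 180·(+0.7)] / 107550 = -0.001660
Head at (569662, 5862330) = 298.5 + (-0.0002650)·(130) + (-0.001660)·(235) = 298.08 m.
That is lower than the 298.5 m at A, so the point is downgradient.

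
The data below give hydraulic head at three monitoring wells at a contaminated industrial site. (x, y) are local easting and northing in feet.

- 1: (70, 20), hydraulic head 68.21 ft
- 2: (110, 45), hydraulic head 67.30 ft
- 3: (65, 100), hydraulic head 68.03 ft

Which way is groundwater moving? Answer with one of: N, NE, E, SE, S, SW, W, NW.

Three-point gradient (reference 1): Δ to 2 = (40, 25, -0.91), Δ to 3 = (-5, 80, -0.18).
∂h/∂x = -0.02054, ∂h/∂y = -0.003534 (det = 3325).
Flow = −∇h = (+0.02054 east, +0.003534 north), which points east.

E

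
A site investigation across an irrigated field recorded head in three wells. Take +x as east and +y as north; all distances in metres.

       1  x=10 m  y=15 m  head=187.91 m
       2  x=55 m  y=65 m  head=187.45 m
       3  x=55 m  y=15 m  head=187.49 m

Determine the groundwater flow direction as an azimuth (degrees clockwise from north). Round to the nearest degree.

Three-point gradient (reference 1): Δ to 2 = (45, 50, -0.46), Δ to 3 = (45, 0, -0.42).
∂h/∂x = -0.009333, ∂h/∂y = -0.0008000 (det = -2250).
Flow direction (−∇h) has components (+0.009333 E, +0.0008000 N).
Azimuth = atan2(E, N) = atan2(+0.009333, +0.0008000) = 85.1° ≈ 085°.

085°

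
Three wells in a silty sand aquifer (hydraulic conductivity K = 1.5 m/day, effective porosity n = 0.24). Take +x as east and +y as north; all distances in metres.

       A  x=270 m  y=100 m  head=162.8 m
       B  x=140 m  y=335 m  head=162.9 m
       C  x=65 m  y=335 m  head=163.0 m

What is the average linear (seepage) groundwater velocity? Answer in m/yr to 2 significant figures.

3.1 m/yr

Differences from A: to B (Δx, Δy, Δh) = (-130, 235, +0.1); to C = (-205, 235, +0.2).
Solve a·Δx + b·Δy = Δh: det = (-130)·235 − (-205)·235 = 17625.
∂h/∂x = [(+0.1)·235 − (+0.2)·235] / 17625 = -0.001333
∂h/∂y = [(-130)·(+0.2) − (-205)·(+0.1)] / 17625 = -0.0003121
|∇h| = √(-0.001333² + -0.0003121²) = 0.001369
Seepage velocity v = K·i/n = 1.5 × 0.001369 / 0.24 = 0.008556 m/day = 3.125 m/yr.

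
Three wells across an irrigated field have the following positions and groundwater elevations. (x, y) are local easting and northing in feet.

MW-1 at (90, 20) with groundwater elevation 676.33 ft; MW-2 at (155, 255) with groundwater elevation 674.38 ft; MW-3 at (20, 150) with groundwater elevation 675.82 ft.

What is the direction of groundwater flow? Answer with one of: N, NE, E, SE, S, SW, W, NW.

Three-point gradient (reference MW-1): Δ to MW-2 = (65, 235, -1.95), Δ to MW-3 = (-70, 130, -0.51).
∂h/∂x = -0.005367, ∂h/∂y = -0.006813 (det = 24900).
Flow = −∇h = (+0.005367 east, +0.006813 north), which points northeast.

NE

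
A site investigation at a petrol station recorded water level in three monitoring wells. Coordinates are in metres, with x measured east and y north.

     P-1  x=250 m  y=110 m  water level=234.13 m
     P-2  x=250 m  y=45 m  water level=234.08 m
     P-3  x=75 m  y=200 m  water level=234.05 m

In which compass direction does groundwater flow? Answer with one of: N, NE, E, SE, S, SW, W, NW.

Differences from P-1: to P-2 (Δx, Δy, Δh) = (0, -65, -0.05); to P-3 = (-175, 90, -0.08).
Solve a·Δx + b·Δy = Δh: det = 0·90 − (-175)·(-65) = -11375.
∂h/∂x = [(-0.05)·90 − (-0.08)·(-65)] / -11375 = +0.0008527
∂h/∂y = [0·(-0.08) − (-175)·(-0.05)] / -11375 = +0.0007692
Flow = −∇h = (-0.0008527 east, -0.0007692 north), which points southwest.

SW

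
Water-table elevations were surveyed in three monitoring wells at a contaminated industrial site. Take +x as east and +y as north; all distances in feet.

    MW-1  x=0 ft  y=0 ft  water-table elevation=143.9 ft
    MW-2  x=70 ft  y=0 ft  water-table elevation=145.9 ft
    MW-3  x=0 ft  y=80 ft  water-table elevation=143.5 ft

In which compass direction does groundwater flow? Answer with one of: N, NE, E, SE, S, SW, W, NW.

∂h/∂x = (145.9 − 143.9) / (70 − 0) = +0.02857
∂h/∂y = (143.5 − 143.9) / (80 − 0) = -0.005000
Flow = −∇h = (-0.02857 east, +0.005000 north), which points west.

W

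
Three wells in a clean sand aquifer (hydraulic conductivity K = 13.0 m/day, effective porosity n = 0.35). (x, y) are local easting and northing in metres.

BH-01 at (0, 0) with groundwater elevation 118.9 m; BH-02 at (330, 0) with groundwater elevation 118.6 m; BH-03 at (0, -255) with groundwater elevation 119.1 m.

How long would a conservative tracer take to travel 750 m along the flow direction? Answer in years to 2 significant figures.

∂h/∂x = (118.6 − 118.9) / (330 − 0) = -0.0009091
∂h/∂y = (119.1 − 118.9) / (-255 − 0) = -0.0007843
|∇h| = √(-0.0009091² + -0.0007843²) = 0.001201
Seepage velocity v = K·i/n = 13.0 × 0.001201 / 0.35 = 0.04461 m/day.
t = 750 / 0.04461 = 1.681e+04 days = 46 years.

46 years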